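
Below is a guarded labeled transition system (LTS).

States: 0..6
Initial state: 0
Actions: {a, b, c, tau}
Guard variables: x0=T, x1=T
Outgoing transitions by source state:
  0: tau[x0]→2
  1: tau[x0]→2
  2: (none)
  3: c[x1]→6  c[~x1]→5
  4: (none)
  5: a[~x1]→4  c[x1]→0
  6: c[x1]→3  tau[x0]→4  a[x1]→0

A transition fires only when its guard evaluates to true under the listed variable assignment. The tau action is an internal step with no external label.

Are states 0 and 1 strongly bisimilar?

Refine partition for ~:
  π0 = {{0,1,2,3,4,5,6}}
  π1 = {{0,1},{2,4},{3,5},{6}}
  π2 = {{0,1},{2,4},{3},{5},{6}}
5 equivalence class(es) (converged in 3)
[0]={0,1}  [1]={0,1}

Answer: BISIMILAR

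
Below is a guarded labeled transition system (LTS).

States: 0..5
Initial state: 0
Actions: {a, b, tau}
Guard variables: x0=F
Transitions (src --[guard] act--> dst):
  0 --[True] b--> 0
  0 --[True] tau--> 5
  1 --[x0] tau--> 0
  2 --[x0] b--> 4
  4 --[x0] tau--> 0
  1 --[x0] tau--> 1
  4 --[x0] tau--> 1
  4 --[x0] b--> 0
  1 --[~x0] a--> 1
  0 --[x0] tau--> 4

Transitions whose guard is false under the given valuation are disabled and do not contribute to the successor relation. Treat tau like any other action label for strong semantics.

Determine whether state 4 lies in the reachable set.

Answer: UNREACHABLE

Trace:
After dropping false guards: 3 live edges.
depth 0: {0}
depth 1: {5}  cumulative {0,5}
Reach set: {0,5}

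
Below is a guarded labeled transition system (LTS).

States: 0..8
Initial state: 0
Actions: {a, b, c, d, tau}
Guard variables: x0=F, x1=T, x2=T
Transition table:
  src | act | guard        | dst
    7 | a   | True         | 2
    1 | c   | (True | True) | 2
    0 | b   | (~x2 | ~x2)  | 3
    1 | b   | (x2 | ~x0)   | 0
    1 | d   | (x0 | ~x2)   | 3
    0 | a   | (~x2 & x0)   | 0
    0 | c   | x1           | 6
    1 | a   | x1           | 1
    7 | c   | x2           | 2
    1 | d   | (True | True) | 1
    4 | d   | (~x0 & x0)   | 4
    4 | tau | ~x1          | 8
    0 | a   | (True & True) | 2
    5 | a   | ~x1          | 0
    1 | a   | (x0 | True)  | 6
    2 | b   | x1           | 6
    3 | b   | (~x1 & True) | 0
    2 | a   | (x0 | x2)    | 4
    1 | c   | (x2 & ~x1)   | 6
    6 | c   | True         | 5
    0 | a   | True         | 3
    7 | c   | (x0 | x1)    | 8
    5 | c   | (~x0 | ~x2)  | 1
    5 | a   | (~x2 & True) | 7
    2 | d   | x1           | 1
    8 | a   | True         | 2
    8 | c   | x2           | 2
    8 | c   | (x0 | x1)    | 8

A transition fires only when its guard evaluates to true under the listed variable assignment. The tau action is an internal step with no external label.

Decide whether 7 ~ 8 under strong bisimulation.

Answer: BISIMILAR

Working:
Compute ~ classes (split until stable):
  π0 = {{0,1,2,3,4,5,6,7,8}}
  π1 = {{0,7,8},{1},{2},{3,4},{5,6}}
  π2 = {{0},{1},{2},{3,4},{5},{6},{7,8}}
stable after 3 split(s): 7 block(s)
class of 7: {7,8}; class of 8: {7,8}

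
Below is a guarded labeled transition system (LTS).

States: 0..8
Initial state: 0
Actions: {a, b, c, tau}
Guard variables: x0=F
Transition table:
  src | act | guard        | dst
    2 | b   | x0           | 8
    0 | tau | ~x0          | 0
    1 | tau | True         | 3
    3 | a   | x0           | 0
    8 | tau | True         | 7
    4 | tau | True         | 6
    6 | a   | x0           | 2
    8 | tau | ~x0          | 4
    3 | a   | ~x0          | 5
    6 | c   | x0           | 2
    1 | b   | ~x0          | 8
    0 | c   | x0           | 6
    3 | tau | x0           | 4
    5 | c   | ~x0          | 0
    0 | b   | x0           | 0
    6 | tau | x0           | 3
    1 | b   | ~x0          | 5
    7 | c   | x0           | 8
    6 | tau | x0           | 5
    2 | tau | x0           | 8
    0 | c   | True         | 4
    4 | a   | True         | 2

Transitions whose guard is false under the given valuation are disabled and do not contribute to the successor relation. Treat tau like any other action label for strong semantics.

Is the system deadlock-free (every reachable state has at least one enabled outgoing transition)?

R = {0,2,4,6}
  0: c→4  tau→0  [2 out]
  2: ∅  [STUCK]
  4: a→2  tau→6  [2 out]
  6: ∅  [STUCK]
witness 2: c·a

Answer: DEADLOCK at state 2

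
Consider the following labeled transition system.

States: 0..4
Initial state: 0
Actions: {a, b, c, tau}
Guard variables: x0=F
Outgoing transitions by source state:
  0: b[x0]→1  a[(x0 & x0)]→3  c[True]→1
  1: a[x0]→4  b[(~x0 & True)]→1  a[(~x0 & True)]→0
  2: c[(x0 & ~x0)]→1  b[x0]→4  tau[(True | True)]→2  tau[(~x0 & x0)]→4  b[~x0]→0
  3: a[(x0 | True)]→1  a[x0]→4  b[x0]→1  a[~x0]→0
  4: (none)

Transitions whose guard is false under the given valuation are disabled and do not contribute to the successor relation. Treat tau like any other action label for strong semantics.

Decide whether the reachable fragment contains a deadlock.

R = {0,1}
  0: c→1  [deg 1]
  1: a→0  b→1  [deg 2]

Answer: DEADLOCK-FREE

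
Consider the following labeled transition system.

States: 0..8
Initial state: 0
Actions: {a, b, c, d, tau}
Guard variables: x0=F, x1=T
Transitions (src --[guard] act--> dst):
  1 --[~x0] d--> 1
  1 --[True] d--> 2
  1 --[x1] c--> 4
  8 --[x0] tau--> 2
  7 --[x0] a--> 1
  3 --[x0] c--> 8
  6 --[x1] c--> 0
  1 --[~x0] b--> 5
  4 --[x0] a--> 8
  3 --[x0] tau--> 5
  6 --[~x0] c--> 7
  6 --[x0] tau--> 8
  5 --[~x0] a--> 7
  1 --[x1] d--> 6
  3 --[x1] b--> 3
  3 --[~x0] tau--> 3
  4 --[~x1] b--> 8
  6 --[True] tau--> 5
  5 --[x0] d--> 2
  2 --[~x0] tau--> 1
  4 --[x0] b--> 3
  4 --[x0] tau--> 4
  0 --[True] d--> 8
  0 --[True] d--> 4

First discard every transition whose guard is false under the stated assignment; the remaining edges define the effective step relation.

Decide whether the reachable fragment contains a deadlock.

Answer: DEADLOCK at state 4

Analysis:
Reach set: {0,4,8}
  0: d→4  d→8  [2 exit(s)]
  4: ∅  [STUCK]
  8: ∅  [STUCK]
trace reaching 4: d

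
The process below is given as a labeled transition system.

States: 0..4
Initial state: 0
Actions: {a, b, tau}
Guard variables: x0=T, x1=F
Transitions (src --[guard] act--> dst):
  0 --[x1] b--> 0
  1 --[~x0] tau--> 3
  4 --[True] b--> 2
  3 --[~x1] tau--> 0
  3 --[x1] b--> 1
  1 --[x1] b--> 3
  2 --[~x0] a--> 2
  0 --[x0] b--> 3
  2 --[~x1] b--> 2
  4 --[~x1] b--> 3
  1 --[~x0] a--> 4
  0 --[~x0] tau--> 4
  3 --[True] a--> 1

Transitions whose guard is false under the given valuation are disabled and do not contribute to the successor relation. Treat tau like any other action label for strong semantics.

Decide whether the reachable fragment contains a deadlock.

Answer: DEADLOCK at state 1

Analysis:
Reach set: {0,1,3}
  0: b→3  [1 exit(s)]
  1: ∅  [STUCK]
  3: a→1  tau→0  [2 exit(s)]
witness 1: b·a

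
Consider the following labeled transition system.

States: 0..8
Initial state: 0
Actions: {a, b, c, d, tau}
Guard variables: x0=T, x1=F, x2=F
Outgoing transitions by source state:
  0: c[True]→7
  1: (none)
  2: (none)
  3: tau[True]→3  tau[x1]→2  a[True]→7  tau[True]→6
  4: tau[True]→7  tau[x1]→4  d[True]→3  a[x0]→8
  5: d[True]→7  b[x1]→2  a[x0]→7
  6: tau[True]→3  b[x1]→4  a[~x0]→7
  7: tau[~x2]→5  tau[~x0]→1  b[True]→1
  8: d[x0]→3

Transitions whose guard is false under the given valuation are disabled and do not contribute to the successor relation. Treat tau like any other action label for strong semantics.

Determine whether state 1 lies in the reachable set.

13 transition(s) survive guard evaluation.
depth 0: {0}
depth 1: {7}  cumulative {0,7}
depth 2: {1,5}  cumulative {0,1,5,7}
Reachable = {0,1,5,7}
Path to 1: c·b

Answer: REACHABLE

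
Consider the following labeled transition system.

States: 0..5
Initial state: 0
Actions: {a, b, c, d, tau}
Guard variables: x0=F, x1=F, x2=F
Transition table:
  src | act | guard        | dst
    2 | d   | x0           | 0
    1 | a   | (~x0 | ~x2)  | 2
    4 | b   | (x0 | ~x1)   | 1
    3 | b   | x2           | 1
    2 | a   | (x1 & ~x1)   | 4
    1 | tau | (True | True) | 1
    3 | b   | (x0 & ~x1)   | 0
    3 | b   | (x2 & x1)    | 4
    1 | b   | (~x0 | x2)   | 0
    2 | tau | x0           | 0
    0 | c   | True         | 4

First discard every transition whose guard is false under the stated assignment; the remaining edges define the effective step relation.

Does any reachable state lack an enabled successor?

Answer: DEADLOCK at state 2

Analysis:
Reach set: {0,1,2,4}
  0: c→4  [deg 1]
  1: a→2  b→0  tau→1  [deg 3]
  2: ∅  [deadlock]
  4: b→1  [deg 1]
trace reaching 2: c·b·a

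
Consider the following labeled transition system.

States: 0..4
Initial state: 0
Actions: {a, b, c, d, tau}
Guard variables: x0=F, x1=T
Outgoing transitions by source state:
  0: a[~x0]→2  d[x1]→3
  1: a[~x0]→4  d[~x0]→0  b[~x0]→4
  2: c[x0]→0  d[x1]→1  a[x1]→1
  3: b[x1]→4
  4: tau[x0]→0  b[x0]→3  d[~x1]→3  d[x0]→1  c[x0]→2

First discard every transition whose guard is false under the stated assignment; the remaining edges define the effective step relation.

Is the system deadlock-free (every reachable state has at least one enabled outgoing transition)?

Answer: DEADLOCK at state 4

Analysis:
Reachable = {0,1,2,3,4}
  0: a→2  d→3  [deg 2]
  1: a→4  b→4  d→0  [deg 3]
  2: a→1  d→1  [deg 2]
  3: b→4  [deg 1]
  4: ∅  [no exit]
trace reaching 4: d·b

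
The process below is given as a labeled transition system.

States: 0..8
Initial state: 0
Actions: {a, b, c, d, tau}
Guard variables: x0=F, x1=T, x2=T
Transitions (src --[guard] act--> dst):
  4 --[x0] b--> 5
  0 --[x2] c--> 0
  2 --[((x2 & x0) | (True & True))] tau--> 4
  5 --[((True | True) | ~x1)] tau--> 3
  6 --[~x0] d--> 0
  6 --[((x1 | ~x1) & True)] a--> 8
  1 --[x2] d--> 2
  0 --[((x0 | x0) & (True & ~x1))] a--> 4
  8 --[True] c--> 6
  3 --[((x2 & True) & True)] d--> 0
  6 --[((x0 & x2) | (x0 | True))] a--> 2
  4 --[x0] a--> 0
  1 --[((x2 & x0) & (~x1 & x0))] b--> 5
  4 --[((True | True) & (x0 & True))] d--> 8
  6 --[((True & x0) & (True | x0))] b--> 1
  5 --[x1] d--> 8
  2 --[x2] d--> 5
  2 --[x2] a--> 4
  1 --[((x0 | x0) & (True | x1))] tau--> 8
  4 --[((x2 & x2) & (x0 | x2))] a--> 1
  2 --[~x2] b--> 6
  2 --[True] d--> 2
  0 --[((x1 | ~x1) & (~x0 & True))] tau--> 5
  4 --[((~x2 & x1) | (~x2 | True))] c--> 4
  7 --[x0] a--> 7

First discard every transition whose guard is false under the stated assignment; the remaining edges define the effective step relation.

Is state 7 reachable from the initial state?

Answer: UNREACHABLE

Analysis:
Guard filter leaves 16 enabled edge(s).
L0 = {0}
L1 = {5}  total {0,5}
L2 = {3,8}  total {0,3,5,8}
L3 = {6}  total {0,3,5,6,8}
L4 = {2}  total {0,2,3,5,6,8}
L5 = {4}  total {0,2,3,4,5,6,8}
L6 = {1}  total {0,1,2,3,4,5,6,8}
Reach set: {0,1,2,3,4,5,6,8}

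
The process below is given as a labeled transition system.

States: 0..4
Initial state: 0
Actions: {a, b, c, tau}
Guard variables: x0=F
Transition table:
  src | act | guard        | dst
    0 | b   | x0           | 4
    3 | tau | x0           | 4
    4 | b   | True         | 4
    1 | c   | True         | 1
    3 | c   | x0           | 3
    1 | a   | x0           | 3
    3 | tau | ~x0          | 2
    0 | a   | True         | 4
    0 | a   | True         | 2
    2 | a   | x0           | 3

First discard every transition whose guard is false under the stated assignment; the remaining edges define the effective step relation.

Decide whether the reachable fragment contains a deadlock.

R = {0,2,4}
  0: a→2  a→4  [2 exit(s)]
  2: ∅  [deadlock]
  4: b→4  [1 exit(s)]
trace reaching 2: a

Answer: DEADLOCK at state 2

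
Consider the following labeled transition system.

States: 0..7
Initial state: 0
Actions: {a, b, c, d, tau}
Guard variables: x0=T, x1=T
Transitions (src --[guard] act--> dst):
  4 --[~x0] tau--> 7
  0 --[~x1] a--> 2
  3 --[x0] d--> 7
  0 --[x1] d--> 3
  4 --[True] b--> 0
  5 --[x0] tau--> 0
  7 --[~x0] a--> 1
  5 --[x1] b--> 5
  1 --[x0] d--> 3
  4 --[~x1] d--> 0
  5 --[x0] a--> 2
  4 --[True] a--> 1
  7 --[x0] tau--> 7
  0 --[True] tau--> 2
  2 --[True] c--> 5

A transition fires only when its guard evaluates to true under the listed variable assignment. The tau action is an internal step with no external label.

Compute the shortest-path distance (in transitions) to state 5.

Breadth-first toward 5:
  Layer 0: {0}
  Layer 1: {2,3}
  Layer 2: {5,7}
first hit 5 at d=2 via tau·c

Answer: 2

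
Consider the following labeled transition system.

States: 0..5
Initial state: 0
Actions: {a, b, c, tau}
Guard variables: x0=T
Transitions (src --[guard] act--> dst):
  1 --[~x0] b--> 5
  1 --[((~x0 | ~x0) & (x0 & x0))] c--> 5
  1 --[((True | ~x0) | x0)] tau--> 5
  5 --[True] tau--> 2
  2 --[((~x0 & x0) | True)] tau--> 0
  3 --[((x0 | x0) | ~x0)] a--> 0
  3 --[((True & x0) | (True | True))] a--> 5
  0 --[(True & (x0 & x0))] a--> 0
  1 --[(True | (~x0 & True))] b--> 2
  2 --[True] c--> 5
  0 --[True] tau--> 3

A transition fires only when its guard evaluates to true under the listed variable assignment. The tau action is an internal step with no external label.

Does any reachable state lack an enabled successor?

Answer: DEADLOCK-FREE

Trace:
Reachable = {0,2,3,5}
  0: a→0  tau→3  [deg 2]
  2: c→5  tau→0  [deg 2]
  3: a→0  a→5  [deg 2]
  5: tau→2  [deg 1]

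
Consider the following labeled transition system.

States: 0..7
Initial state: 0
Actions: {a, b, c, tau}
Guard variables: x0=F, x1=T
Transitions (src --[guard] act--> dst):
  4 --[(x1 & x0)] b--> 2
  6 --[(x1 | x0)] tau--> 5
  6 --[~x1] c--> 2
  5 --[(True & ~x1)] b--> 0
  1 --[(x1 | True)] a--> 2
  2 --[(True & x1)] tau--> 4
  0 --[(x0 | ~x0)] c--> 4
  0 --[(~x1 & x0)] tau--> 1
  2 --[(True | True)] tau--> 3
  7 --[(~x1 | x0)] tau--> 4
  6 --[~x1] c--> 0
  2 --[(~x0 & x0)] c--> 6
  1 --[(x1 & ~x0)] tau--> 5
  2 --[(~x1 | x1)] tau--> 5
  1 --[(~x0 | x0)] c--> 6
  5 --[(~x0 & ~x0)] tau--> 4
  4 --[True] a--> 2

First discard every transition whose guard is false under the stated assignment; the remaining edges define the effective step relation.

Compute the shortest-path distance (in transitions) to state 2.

Answer: 2

Analysis:
BFS to 2:
  Layer 0: {0}
  Layer 1: {4}
  Layer 2: {2}
first hit 2 at d=2 via c·a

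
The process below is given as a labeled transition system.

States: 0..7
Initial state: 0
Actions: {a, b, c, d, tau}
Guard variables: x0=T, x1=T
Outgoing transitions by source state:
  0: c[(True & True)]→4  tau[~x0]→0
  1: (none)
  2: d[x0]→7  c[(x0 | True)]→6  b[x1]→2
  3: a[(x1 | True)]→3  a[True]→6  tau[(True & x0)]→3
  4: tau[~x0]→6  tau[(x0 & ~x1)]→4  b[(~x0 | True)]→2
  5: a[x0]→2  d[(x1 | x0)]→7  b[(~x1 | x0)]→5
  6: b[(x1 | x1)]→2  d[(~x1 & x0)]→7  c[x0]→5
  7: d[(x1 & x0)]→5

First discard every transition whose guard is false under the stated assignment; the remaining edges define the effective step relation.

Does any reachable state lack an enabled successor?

Answer: DEADLOCK-FREE

Analysis:
Reach set: {0,2,4,5,6,7}
  0: c→4  [1 exit(s)]
  2: b→2  c→6  d→7  [3 exit(s)]
  4: b→2  [1 exit(s)]
  5: a→2  b→5  d→7  [3 exit(s)]
  6: b→2  c→5  [2 exit(s)]
  7: d→5  [1 exit(s)]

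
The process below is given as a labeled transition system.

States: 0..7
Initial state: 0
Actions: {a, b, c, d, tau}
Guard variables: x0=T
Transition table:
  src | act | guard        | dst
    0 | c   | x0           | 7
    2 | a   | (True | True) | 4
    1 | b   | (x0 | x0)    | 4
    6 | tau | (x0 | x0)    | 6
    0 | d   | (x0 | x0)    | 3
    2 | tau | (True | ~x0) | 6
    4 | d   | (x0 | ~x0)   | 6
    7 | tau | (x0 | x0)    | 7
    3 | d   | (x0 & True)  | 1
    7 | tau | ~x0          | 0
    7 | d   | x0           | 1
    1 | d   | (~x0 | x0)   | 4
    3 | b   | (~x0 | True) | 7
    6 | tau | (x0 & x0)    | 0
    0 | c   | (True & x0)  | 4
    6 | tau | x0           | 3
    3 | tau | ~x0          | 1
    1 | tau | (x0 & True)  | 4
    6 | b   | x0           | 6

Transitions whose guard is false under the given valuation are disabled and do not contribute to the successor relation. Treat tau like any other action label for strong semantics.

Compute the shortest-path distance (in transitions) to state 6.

Answer: 2

Working:
Breadth-first toward 6:
  Layer 0: {0}
  Layer 1: {3,4,7}
  Layer 2: {1,6}
6 enters at depth 2; path c·d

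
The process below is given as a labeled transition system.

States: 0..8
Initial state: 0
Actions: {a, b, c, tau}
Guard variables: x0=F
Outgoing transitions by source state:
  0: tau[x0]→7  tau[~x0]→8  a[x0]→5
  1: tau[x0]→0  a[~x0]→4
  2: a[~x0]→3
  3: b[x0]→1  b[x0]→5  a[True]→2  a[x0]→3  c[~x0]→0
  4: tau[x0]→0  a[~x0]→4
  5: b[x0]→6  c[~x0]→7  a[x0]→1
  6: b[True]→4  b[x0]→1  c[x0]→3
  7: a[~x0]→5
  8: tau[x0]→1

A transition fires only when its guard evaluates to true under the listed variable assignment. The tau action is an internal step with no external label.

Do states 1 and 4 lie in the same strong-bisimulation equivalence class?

Refine partition for ~:
  π0 = {{0,1,2,3,4,5,6,7,8}}
  π1 = {{0},{1,2,4,7},{3},{5},{6},{8}}
  π2 = {{0},{1,4},{2},{3},{5},{6},{7},{8}}
8 equivalence class(es) (converged in 3)
[1]={1,4}  [4]={1,4}

Answer: BISIMILAR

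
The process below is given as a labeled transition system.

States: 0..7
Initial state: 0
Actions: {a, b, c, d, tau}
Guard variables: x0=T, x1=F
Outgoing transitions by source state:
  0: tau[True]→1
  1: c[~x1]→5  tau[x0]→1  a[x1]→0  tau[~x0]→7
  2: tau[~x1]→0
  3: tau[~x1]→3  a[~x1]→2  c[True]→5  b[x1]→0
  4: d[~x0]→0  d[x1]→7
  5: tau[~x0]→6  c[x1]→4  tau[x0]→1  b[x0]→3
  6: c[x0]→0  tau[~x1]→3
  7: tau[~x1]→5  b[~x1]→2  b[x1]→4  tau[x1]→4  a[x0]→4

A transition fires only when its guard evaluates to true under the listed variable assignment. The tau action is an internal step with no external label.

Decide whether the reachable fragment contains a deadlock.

R = {0,1,2,3,5}
  0: tau→1  [1 exit(s)]
  1: c→5  tau→1  [2 exit(s)]
  2: tau→0  [1 exit(s)]
  3: a→2  c→5  tau→3  [3 exit(s)]
  5: b→3  tau→1  [2 exit(s)]

Answer: DEADLOCK-FREE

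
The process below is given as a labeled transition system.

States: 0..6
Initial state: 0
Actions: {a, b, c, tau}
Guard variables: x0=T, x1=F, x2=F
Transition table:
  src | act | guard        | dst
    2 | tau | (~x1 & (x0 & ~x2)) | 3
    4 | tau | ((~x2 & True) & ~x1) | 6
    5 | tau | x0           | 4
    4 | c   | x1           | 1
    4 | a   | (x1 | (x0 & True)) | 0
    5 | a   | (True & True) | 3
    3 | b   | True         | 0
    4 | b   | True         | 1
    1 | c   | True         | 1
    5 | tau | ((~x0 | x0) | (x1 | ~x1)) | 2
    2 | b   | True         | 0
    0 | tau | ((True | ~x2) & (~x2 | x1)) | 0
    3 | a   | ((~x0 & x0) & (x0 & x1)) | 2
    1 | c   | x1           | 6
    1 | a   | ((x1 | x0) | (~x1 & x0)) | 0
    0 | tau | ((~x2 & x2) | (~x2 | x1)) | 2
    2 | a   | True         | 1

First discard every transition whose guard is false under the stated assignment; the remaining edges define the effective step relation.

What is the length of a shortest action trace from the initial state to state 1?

Answer: 2

Trace:
BFS to 1:
  depth 0: {0}
  depth 1: {2}
  depth 2: {1,3}
first hit 1 at d=2 via tau·a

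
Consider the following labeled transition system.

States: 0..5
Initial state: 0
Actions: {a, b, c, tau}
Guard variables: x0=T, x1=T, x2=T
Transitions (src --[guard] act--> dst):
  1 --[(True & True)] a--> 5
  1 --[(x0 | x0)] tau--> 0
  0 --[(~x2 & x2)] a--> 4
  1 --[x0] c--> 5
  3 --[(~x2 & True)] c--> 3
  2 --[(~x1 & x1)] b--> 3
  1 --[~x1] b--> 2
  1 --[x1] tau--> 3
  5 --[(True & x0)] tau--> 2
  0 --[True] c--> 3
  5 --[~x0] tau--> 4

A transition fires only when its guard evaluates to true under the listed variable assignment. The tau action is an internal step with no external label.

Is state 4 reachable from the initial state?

Answer: UNREACHABLE

Trace:
After dropping false guards: 6 live edges.
L0 = {0}
L1 = {3}  cumulative {0,3}
Reachable = {0,3}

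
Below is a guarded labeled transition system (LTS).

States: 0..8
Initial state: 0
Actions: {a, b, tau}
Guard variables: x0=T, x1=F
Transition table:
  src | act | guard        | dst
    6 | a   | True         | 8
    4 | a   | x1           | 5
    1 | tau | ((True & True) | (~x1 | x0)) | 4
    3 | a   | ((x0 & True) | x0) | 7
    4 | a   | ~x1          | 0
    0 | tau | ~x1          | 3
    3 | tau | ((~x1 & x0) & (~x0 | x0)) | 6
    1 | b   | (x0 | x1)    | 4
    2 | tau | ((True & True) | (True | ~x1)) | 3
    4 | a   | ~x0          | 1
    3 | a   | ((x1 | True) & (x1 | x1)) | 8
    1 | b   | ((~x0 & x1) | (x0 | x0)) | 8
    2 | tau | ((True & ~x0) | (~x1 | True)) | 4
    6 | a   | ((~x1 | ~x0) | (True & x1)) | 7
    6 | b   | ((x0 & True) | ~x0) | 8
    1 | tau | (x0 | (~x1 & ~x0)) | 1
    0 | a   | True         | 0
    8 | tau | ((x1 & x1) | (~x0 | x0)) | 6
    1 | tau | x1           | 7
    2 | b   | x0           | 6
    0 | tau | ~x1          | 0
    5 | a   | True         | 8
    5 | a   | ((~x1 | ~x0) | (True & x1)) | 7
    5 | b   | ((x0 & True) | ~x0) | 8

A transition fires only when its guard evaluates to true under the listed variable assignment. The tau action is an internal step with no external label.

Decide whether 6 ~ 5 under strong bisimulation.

Answer: BISIMILAR

Working:
Bisimulation quotient by refinement:
  round 0: {{0,1,2,3,4,5,6,7,8}}
  round 1: {{0,3},{1,2},{4},{5,6},{7},{8}}
  round 2: {{0},{1},{2},{3},{4},{5,6},{7},{8}}
8 equivalence class(es) (converged in 3)
6∈{5,6}, 5∈{5,6}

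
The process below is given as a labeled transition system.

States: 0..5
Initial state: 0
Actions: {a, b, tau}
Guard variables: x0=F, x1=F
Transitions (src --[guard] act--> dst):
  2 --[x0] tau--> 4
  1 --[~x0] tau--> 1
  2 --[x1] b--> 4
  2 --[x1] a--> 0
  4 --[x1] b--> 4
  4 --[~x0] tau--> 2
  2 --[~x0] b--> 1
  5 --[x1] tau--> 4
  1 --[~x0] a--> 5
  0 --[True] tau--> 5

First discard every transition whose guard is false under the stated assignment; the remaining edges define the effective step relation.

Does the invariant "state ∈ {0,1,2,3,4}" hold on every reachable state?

Allowed set {0,1,2,3,4}
R = {0,5}
  0: safe
  5: VIOLATES
reach 5 via tau — violates

Answer: INVARIANT VIOLATED at state 5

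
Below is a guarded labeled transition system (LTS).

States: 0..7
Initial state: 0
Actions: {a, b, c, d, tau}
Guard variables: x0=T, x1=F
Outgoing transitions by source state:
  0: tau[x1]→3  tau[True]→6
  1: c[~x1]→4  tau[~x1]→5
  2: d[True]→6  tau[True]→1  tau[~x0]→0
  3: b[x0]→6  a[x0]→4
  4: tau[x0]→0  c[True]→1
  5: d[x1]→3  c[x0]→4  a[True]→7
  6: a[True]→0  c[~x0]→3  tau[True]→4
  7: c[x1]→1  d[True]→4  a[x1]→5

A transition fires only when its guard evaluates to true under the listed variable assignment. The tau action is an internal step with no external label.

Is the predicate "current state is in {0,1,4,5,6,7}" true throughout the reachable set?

Answer: INVARIANT HOLDS

Analysis:
Inv-set: {0,1,4,5,6,7}
Reach set: {0,1,4,5,6,7}
  0: ✓
  1: ✓
  4: ✓
  5: ✓
  6: ✓
  7: ✓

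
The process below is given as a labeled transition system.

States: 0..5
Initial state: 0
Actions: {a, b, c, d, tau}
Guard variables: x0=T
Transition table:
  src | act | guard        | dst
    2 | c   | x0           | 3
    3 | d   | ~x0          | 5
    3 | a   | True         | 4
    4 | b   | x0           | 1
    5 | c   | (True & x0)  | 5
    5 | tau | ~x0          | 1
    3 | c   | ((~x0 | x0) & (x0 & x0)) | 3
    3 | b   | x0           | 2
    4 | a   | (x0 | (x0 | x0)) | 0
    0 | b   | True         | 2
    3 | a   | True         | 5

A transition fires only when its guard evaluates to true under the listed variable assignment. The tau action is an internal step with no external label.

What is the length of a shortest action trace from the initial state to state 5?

BFS to 5:
  Layer 0: {0}
  Layer 1: {2}
  Layer 2: {3}
  Layer 3: {4,5}
depth(5)=3, e.g. b·c·a

Answer: 3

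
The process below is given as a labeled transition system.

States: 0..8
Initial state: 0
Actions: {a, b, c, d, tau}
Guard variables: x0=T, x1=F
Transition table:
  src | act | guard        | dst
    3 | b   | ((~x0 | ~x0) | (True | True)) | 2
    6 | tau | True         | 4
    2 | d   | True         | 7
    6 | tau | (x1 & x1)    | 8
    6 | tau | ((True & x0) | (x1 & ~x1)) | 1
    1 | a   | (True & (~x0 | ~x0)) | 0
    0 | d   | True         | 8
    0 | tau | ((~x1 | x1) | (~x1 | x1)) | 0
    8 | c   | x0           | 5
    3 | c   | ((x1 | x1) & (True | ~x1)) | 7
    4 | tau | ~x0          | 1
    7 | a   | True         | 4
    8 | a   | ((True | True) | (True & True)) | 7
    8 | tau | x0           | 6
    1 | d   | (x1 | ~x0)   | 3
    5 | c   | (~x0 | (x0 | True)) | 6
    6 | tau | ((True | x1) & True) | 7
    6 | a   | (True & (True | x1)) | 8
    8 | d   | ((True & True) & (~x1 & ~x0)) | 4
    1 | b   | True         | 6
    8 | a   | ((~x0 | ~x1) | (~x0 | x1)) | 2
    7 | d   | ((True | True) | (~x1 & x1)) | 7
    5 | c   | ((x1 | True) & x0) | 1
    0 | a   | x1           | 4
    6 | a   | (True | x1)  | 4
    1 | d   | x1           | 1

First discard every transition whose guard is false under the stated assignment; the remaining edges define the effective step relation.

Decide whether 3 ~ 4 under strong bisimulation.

Answer: NOT BISIMILAR

Analysis:
Refine partition for ~:
  P[0] = {{0,1,2,3,4,5,6,7,8}}
  P[1] = {{0},{1,3},{2},{4},{5},{6},{7},{8}}
  P[2] = {{0},{1},{2},{3},{4},{5},{6},{7},{8}}
9 equivalence class(es) (converged in 3)
[3]={3}  [4]={4}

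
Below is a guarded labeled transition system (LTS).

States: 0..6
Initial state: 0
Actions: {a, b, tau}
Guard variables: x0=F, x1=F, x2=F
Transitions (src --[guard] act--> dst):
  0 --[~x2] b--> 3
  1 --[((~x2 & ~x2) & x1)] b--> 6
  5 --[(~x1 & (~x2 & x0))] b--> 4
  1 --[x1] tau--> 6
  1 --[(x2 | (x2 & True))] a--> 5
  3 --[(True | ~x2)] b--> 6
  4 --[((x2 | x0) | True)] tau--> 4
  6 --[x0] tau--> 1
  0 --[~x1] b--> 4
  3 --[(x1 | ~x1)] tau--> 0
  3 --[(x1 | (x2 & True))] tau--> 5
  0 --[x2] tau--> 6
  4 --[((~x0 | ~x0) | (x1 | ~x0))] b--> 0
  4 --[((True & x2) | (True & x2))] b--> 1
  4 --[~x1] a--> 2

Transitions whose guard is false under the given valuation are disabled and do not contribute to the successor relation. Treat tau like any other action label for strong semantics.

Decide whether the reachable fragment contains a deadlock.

Reach set: {0,2,3,4,6}
  0: b→3  b→4  [2 exit(s)]
  2: ∅  [no exit]
  3: b→6  tau→0  [2 exit(s)]
  4: a→2  b→0  tau→4  [3 exit(s)]
  6: ∅  [no exit]
trace reaching 2: b·a

Answer: DEADLOCK at state 2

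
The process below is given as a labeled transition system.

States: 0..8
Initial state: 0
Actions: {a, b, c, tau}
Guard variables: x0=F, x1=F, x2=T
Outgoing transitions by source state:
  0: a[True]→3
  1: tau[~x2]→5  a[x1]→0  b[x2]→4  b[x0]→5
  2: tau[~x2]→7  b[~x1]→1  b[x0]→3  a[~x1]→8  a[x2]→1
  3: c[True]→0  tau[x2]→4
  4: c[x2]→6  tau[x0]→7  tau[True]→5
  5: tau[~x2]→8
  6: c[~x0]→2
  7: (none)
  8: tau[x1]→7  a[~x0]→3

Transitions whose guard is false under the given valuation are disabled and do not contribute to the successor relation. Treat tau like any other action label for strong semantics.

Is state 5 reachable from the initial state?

11 transition(s) survive guard evaluation.
depth 0: {0}
depth 1: {3}  cumulative {0,3}
depth 2: {4}  cumulative {0,3,4}
depth 3: {5,6}  cumulative {0,3,4,5,6}
depth 4: {2}  cumulative {0,2,3,4,5,6}
depth 5: {1,8}  cumulative {0,1,2,3,4,5,6,8}
Reachable = {0,1,2,3,4,5,6,8}
witness 5: a·tau·tau

Answer: REACHABLE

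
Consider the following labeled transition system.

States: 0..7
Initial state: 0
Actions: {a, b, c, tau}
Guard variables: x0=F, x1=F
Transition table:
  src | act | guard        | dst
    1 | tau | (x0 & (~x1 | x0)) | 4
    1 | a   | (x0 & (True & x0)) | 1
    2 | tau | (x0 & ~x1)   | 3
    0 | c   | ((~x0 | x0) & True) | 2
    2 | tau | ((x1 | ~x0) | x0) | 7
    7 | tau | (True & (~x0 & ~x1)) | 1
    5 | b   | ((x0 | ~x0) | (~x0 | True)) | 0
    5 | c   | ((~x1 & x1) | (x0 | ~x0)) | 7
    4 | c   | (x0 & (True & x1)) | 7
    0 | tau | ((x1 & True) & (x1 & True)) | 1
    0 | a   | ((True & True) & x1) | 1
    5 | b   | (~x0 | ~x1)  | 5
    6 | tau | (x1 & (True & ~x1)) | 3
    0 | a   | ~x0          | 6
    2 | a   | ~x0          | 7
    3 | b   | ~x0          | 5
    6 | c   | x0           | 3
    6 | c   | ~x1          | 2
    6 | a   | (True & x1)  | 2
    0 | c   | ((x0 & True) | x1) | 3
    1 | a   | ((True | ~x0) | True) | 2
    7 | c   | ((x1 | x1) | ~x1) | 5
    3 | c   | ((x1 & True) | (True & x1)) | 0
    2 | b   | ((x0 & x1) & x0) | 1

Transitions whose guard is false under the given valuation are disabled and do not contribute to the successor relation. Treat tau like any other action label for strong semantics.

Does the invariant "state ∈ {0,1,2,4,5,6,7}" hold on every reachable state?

Inv-set: {0,1,2,4,5,6,7}
Reachable = {0,1,2,5,6,7}
  0: safe
  1: safe
  2: safe
  5: safe
  6: safe
  7: safe

Answer: INVARIANT HOLDS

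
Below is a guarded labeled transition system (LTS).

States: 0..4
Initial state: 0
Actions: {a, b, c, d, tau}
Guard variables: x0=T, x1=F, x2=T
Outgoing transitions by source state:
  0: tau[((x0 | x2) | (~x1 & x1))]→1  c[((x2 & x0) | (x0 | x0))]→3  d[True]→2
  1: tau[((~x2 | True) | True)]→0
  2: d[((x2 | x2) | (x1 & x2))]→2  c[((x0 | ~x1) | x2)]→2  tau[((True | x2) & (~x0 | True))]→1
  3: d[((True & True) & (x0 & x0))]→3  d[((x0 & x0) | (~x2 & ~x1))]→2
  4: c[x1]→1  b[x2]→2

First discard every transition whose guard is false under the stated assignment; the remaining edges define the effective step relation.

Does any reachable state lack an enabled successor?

Answer: DEADLOCK-FREE

Working:
Reach set: {0,1,2,3}
  0: c→3  d→2  tau→1  [deg 3]
  1: tau→0  [deg 1]
  2: c→2  d→2  tau→1  [deg 3]
  3: d→2  d→3  [deg 2]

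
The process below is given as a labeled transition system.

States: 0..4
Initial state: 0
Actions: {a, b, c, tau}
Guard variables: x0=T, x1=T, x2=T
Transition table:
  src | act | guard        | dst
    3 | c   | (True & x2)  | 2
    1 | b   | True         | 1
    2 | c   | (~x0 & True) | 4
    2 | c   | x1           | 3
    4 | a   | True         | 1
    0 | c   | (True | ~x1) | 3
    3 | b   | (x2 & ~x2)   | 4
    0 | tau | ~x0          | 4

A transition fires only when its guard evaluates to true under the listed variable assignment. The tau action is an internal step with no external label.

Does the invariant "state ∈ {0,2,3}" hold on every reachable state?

Allowed set {0,2,3}
R = {0,2,3}
  0: ok
  2: ok
  3: ok

Answer: INVARIANT HOLDS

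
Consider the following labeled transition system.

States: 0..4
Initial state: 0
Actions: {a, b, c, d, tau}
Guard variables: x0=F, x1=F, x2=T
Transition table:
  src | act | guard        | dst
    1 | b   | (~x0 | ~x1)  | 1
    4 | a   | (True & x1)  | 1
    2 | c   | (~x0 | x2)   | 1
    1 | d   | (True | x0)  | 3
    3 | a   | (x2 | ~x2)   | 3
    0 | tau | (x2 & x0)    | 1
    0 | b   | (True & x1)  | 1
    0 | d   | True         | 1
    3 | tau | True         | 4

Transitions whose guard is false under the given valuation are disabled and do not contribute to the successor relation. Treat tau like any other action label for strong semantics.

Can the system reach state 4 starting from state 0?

Guard filter leaves 6 enabled edge(s).
L0 = {0}
L1 = {1}  cumulative {0,1}
L2 = {3}  cumulative {0,1,3}
L3 = {4}  cumulative {0,1,3,4}
R = {0,1,3,4}
Path to 4: d·d·tau

Answer: REACHABLE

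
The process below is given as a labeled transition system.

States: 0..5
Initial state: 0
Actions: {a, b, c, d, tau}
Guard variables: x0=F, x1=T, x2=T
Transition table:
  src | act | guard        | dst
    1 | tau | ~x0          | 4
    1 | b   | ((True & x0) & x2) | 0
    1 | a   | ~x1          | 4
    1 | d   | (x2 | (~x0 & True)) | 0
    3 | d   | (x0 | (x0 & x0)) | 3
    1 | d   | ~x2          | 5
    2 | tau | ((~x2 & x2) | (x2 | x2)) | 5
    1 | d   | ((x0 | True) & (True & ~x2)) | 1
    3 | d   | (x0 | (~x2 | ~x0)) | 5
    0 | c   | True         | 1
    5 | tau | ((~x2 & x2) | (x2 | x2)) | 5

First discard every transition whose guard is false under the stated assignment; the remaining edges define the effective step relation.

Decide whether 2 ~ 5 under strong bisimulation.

Answer: BISIMILAR

Trace:
Refine partition for ~:
  P[0] = {{0,1,2,3,4,5}}
  P[1] = {{0},{1},{2,5},{3},{4}}
stable after 2 split(s): 5 block(s)
class of 2: {2,5}; class of 5: {2,5}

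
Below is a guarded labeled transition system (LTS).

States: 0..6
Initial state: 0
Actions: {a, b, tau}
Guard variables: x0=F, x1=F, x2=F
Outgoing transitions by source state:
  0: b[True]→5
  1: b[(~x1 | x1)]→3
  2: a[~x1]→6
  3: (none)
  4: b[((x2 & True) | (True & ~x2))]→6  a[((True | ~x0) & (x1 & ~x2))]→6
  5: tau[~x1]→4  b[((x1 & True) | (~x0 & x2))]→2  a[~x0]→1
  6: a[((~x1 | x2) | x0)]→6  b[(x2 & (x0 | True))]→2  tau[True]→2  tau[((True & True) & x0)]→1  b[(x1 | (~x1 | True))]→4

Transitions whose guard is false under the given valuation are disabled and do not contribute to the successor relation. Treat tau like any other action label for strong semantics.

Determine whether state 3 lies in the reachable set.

Answer: REACHABLE

Analysis:
After dropping false guards: 9 live edges.
depth 0: {0}
depth 1: {5}  total {0,5}
depth 2: {1,4}  total {0,1,4,5}
depth 3: {3,6}  total {0,1,3,4,5,6}
depth 4: {2}  total {0,1,2,3,4,5,6}
Reachable = {0,1,2,3,4,5,6}
witness 3: b·a·b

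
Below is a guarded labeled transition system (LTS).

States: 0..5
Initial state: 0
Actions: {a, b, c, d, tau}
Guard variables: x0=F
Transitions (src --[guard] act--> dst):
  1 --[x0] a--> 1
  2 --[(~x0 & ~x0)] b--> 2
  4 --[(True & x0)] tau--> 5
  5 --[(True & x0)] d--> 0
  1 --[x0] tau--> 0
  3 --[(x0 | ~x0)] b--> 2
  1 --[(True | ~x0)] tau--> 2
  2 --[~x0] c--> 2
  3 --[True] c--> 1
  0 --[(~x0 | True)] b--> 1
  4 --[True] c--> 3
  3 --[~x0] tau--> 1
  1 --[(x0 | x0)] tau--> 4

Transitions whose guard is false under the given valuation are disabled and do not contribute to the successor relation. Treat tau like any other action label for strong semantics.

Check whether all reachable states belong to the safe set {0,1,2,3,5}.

Answer: INVARIANT HOLDS

Trace:
Inv-set: {0,1,2,3,5}
Reach set: {0,1,2}
  0: safe
  1: safe
  2: safe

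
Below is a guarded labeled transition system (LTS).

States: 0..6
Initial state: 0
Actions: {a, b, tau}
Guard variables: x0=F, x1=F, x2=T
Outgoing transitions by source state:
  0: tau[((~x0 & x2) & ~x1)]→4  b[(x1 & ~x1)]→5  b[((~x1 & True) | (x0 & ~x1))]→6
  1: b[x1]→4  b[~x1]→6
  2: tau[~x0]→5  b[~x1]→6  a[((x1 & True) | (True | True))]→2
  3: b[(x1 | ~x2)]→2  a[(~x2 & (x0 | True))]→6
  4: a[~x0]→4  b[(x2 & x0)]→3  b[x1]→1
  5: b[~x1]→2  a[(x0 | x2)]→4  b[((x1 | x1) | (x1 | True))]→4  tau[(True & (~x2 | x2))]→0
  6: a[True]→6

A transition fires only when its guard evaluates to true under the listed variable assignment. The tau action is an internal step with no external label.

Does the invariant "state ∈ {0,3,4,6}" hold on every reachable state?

Answer: INVARIANT HOLDS

Working:
Allowed set {0,3,4,6}
Reachable = {0,4,6}
  0: ok
  4: ok
  6: ok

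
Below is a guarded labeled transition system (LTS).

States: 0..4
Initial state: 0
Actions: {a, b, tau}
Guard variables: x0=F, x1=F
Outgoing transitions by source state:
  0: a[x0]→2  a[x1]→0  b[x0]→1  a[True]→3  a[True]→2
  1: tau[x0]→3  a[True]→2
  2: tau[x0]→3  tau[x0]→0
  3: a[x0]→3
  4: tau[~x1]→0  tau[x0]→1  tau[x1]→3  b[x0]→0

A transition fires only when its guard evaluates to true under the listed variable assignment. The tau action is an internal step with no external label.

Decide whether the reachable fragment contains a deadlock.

Answer: DEADLOCK at state 2

Working:
Reach set: {0,2,3}
  0: a→2  a→3  [deg 2]
  2: ∅  [deadlock]
  3: ∅  [deadlock]
trace reaching 2: a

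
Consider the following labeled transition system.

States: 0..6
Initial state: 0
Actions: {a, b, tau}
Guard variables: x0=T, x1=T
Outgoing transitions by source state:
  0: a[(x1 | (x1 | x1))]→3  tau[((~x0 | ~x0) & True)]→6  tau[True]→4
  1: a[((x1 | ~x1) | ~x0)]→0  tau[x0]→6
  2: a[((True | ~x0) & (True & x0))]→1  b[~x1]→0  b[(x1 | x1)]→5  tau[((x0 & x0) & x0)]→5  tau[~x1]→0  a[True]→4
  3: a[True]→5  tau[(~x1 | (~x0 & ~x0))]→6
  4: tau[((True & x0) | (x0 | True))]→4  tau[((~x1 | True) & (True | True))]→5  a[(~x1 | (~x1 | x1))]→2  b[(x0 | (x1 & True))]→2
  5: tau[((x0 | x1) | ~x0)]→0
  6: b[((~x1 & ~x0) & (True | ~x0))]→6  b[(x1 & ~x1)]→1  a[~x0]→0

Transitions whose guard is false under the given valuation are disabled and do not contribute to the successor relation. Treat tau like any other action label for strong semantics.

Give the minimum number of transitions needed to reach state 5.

BFS to 5:
  depth 0: {0}
  depth 1: {3,4}
  depth 2: {2,5}
depth(5)=2, e.g. a·a

Answer: 2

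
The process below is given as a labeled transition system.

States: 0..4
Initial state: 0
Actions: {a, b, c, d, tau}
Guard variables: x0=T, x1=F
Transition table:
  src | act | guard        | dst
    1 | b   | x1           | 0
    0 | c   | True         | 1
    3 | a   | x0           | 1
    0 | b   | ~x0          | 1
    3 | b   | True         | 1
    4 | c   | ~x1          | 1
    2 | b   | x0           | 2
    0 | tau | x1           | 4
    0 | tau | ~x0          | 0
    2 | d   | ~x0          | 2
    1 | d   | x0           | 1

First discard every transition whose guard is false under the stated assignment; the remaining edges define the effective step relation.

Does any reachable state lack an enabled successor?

Reachable = {0,1}
  0: c→1  [deg 1]
  1: d→1  [deg 1]

Answer: DEADLOCK-FREE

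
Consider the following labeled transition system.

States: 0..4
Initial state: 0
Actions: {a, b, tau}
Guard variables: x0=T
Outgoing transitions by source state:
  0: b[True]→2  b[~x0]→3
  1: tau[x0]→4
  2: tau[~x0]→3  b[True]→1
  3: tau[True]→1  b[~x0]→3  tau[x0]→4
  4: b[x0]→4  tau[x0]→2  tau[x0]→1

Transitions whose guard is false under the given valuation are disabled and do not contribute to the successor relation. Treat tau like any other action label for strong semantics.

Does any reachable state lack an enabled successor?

Reachable = {0,1,2,4}
  0: b→2  [1 exit(s)]
  1: tau→4  [1 exit(s)]
  2: b→1  [1 exit(s)]
  4: b→4  tau→1  tau→2  [3 exit(s)]

Answer: DEADLOCK-FREE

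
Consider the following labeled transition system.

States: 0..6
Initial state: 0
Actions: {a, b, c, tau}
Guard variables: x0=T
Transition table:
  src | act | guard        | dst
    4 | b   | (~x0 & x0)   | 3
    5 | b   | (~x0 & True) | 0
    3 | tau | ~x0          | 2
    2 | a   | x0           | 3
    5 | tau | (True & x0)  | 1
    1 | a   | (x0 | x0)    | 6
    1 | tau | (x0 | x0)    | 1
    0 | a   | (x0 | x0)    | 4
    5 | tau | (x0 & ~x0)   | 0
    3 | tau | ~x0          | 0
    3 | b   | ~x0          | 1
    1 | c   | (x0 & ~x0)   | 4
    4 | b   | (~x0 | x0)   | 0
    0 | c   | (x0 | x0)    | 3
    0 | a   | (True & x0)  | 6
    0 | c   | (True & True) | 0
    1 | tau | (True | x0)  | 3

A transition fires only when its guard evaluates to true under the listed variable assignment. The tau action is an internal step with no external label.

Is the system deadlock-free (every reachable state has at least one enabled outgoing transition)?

Reach set: {0,3,4,6}
  0: a→4  a→6  c→0  c→3  [4 out]
  3: ∅  [STUCK]
  4: b→0  [1 out]
  6: ∅  [STUCK]
trace reaching 3: c

Answer: DEADLOCK at state 3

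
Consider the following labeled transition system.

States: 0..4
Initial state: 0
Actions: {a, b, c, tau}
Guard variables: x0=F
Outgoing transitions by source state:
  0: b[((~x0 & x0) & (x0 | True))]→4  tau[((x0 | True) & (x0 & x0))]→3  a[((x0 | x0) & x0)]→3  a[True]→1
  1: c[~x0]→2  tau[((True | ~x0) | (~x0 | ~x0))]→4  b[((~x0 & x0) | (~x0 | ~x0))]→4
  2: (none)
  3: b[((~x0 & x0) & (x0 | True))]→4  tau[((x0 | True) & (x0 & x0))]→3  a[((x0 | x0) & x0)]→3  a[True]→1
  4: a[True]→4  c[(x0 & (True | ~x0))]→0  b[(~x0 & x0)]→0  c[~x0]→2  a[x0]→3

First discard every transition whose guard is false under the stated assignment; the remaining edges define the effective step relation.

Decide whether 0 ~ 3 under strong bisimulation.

Refine partition for ~:
  P[0] = {{0,1,2,3,4}}
  P[1] = {{0,3},{1},{2},{4}}
4 equivalence class(es) (converged in 2)
class of 0: {0,3}; class of 3: {0,3}

Answer: BISIMILAR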